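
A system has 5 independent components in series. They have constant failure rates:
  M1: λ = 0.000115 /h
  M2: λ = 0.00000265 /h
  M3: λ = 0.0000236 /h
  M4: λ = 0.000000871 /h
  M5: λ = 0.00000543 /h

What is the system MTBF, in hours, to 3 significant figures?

6780

Series of exponential components: λ_sys = Σ λ_i
λ_sys = 0.000115 + 0.00000265 + 0.0000236 + 0.000000871 + 0.00000543 = 1.4755e-04 /h
MTBF = 1 / λ_sys = 6780 h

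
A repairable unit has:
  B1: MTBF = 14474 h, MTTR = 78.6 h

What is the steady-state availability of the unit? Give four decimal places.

A(B1) = MTBF/(MTBF+MTTR) = 14474/(14474+78.6) = 0.9946

0.9946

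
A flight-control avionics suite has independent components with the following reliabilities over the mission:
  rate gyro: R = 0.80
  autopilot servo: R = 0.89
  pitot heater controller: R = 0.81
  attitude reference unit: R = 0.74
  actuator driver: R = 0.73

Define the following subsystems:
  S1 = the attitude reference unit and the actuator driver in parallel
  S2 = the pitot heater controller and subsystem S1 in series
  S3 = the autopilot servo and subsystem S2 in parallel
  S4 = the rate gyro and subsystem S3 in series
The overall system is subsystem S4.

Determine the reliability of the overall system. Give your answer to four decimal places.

Parallel (attitude reference unit and actuator driver): 1 − (1 − 0.740000)(1 − 0.730000) = 0.929800
Series (pitot heater controller and [0.929800]): 0.810000 × 0.929800 = 0.753138
Parallel (autopilot servo and [0.753138]): 1 − (1 − 0.890000)(1 − 0.753138) = 0.972845
Series (rate gyro and [0.972845]): 0.800000 × 0.972845 = 0.7783

0.7783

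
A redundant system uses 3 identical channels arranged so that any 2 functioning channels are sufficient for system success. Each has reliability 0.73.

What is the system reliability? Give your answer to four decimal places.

R = Σ_{i=2}^{3} C(3,i) p^i (1−p)^{3−i} with p = 0.73
C(3,2)·0.73^2·0.27^1 = 0.431649
C(3,3)·0.73^3·0.27^0 = 0.389017
Sum = 0.8207

0.8207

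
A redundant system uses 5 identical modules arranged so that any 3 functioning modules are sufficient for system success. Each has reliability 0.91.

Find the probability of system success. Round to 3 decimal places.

R = Σ_{i=3}^{5} C(5,i) p^i (1−p)^{5−i} with p = 0.91
C(5,3)·0.91^3·0.09^2 = 0.06104
C(5,4)·0.91^4·0.09^1 = 0.30859
C(5,5)·0.91^5·0.09^0 = 0.62403
Sum = 0.994

0.994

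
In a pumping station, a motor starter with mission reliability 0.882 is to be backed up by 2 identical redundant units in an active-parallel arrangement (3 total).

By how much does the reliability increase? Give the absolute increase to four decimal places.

0.1164

R_before = 0.882
R_after = 1 − (1 − 0.882)^3 = 0.9984
ΔR = 0.9984 − 0.882 = 0.1164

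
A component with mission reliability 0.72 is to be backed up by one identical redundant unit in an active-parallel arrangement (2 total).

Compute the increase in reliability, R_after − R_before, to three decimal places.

R_before = 0.72
R_after = 1 − (1 − 0.72)^2 = 0.922
ΔR = 0.922 − 0.72 = 0.202

0.202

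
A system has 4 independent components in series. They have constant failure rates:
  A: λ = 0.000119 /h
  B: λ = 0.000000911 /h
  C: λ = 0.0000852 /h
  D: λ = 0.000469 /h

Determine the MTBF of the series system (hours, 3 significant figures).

Series of exponential components: λ_sys = Σ λ_i
λ_sys = 0.000119 + 0.000000911 + 0.0000852 + 0.000469 = 6.7411e-04 /h
MTBF = 1 / λ_sys = 1480 h

1480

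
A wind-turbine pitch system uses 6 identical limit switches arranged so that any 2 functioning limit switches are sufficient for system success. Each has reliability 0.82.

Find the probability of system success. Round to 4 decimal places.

0.9990

R = Σ_{i=2}^{6} C(6,i) p^i (1−p)^{6−i} with p = 0.82
C(6,2)·0.82^2·0.18^4 = 0.010588
C(6,3)·0.82^3·0.18^3 = 0.064312
C(6,4)·0.82^4·0.18^2 = 0.219731
C(6,5)·0.82^5·0.18^1 = 0.400399
C(6,6)·0.82^6·0.18^0 = 0.304007
Sum = 0.9990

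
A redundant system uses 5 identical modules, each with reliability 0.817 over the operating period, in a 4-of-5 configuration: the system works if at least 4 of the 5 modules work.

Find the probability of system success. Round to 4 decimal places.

R = Σ_{i=4}^{5} C(5,i) p^i (1−p)^{5−i} with p = 0.817
C(5,4)·0.817^4·0.183^1 = 0.407671
C(5,5)·0.817^5·0.183^0 = 0.364007
Sum = 0.7717

0.7717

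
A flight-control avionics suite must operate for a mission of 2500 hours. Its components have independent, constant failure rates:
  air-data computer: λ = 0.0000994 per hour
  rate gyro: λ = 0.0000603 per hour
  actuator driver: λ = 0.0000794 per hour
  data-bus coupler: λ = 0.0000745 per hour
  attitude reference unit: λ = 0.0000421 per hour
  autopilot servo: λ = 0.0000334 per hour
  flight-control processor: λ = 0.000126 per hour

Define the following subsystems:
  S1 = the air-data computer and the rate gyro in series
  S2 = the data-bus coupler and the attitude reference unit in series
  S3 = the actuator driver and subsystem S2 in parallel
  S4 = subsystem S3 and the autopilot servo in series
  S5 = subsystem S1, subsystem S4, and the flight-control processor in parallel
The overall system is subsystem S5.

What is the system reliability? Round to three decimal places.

0.989

R(air-data computer) = exp(−0.0000994 × 2500) = 0.77997
R(rate gyro) = exp(−0.0000603 × 2500) = 0.86006
R(actuator driver) = exp(−0.0000794 × 2500) = 0.81996
R(data-bus coupler) = exp(−0.0000745 × 2500) = 0.83007
R(attitude reference unit) = exp(−0.0000421 × 2500) = 0.90010
R(autopilot servo) = exp(−0.0000334 × 2500) = 0.91989
R(flight-control processor) = exp(−0.000126 × 2500) = 0.72979
Series (air-data computer and rate gyro): 0.77997 × 0.86006 = 0.67082
Series (data-bus coupler and attitude reference unit): 0.83007 × 0.90010 = 0.74715
Parallel (actuator driver and [0.74715]): 1 − (1 − 0.81996)(1 − 0.74715) = 0.95448
Series ([0.95448] and autopilot servo): 0.95448 × 0.91989 = 0.87802
Parallel ([0.67082], [0.87802], and flight-control processor): 1 − (1 − 0.67082)(1 − 0.87802)(1 − 0.72979) = 0.989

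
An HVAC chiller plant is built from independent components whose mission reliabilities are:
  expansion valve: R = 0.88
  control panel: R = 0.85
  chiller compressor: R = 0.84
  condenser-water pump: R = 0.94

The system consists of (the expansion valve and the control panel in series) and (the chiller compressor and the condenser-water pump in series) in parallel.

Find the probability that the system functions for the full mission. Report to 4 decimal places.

Series (expansion valve and control panel): 0.880000 × 0.850000 = 0.748000
Series (chiller compressor and condenser-water pump): 0.840000 × 0.940000 = 0.789600
Parallel ([0.748000] and [0.789600]): 1 − (1 − 0.748000)(1 − 0.789600) = 0.9470

0.9470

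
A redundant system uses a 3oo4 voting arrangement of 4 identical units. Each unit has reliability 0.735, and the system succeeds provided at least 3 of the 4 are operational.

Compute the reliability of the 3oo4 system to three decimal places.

0.713

R = Σ_{i=3}^{4} C(4,i) p^i (1−p)^{4−i} with p = 0.735
C(4,3)·0.735^3·0.265^1 = 0.42089
C(4,4)·0.735^4·0.265^0 = 0.29184
Sum = 0.713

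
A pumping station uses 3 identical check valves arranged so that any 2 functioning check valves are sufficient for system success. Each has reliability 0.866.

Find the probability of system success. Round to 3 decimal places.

0.951

R = Σ_{i=2}^{3} C(3,i) p^i (1−p)^{3−i} with p = 0.866
C(3,2)·0.866^2·0.134^1 = 0.30148
C(3,3)·0.866^3·0.134^0 = 0.64946
Sum = 0.951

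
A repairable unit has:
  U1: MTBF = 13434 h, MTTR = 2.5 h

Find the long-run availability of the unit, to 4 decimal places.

0.9998

A(U1) = MTBF/(MTBF+MTTR) = 13434/(13434+2.5) = 0.9998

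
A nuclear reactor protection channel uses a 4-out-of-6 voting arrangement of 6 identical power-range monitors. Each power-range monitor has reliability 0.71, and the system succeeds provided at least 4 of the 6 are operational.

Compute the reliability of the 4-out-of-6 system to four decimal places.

0.7626

R = Σ_{i=4}^{6} C(6,i) p^i (1−p)^{6−i} with p = 0.71
C(6,4)·0.71^4·0.29^2 = 0.320568
C(6,5)·0.71^5·0.29^1 = 0.313936
C(6,6)·0.71^6·0.29^0 = 0.128100
Sum = 0.7626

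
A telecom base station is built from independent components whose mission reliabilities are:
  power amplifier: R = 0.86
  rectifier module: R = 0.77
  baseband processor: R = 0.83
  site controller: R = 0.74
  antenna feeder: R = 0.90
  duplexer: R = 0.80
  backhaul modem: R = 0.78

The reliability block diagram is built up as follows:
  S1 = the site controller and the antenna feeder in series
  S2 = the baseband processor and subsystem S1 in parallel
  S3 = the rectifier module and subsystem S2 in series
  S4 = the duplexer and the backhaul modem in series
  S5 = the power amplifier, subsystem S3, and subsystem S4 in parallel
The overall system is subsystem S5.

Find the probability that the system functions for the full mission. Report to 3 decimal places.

Series (site controller and antenna feeder): 0.74000 × 0.90000 = 0.66600
Parallel (baseband processor and [0.66600]): 1 − (1 − 0.83000)(1 − 0.66600) = 0.94322
Series (rectifier module and [0.94322]): 0.77000 × 0.94322 = 0.72628
Series (duplexer and backhaul modem): 0.80000 × 0.78000 = 0.62400
Parallel (power amplifier, [0.72628], and [0.62400]): 1 − (1 − 0.86000)(1 − 0.72628)(1 − 0.62400) = 0.986

0.986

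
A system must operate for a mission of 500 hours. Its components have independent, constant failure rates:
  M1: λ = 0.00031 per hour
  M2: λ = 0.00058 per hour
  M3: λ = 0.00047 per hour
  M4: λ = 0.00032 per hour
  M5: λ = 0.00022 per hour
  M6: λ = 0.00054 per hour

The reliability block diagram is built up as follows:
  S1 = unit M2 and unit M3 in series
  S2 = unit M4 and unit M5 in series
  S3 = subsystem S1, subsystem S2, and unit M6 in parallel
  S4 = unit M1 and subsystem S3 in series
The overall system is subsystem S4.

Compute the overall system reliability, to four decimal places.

R(M1) = exp(−0.00031 × 500) = 0.856415
R(M2) = exp(−0.00058 × 500) = 0.748264
R(M3) = exp(−0.00047 × 500) = 0.790571
R(M4) = exp(−0.00032 × 500) = 0.852144
R(M5) = exp(−0.00022 × 500) = 0.895834
R(M6) = exp(−0.00054 × 500) = 0.763379
Series (M2 and M3): 0.748264 × 0.790571 = 0.591556
Series (M4 and M5): 0.852144 × 0.895834 = 0.763380
Parallel ([0.591556], [0.763380], and M6): 1 − (1 − 0.591556)(1 − 0.763380)(1 − 0.763379) = 0.977132
Series (M1 and [0.977132]): 0.856415 × 0.977132 = 0.8368

0.8368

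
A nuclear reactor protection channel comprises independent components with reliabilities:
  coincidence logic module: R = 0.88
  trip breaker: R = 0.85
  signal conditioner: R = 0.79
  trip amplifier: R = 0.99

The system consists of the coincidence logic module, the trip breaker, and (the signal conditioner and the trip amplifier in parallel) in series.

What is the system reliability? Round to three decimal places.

0.746

Parallel (signal conditioner and trip amplifier): 1 − (1 − 0.79000)(1 − 0.99000) = 0.99790
Series (coincidence logic module, trip breaker, and [0.99790]): 0.88000 × 0.85000 × 0.99790 = 0.746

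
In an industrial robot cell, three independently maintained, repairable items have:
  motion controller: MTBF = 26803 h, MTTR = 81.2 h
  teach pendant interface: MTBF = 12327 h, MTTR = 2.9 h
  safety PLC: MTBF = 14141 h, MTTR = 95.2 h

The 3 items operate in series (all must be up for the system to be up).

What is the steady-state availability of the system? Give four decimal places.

0.9901

A(motion controller) = MTBF/(MTBF+MTTR) = 26803/(26803+81.2) = 0.996980
A(teach pendant interface) = MTBF/(MTBF+MTTR) = 12327/(12327+2.9) = 0.999765
A(safety PLC) = MTBF/(MTBF+MTTR) = 14141/(14141+95.2) = 0.993313
Series availability: 0.996980 × 0.999765 × 0.993313 = 0.9901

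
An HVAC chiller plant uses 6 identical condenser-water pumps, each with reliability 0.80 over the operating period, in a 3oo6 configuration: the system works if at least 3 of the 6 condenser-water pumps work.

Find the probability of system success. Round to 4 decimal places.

0.9830

R = Σ_{i=3}^{6} C(6,i) p^i (1−p)^{6−i} with p = 0.80
C(6,3)·0.80^3·0.20^3 = 0.081920
C(6,4)·0.80^4·0.20^2 = 0.245760
C(6,5)·0.80^5·0.20^1 = 0.393216
C(6,6)·0.80^6·0.20^0 = 0.262144
Sum = 0.9830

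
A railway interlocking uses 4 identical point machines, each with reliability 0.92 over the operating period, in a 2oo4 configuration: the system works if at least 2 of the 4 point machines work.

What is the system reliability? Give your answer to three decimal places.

R = Σ_{i=2}^{4} C(4,i) p^i (1−p)^{4−i} with p = 0.92
C(4,2)·0.92^2·0.08^2 = 0.03250
C(4,3)·0.92^3·0.08^1 = 0.24918
C(4,4)·0.92^4·0.08^0 = 0.71639
Sum = 0.998

0.998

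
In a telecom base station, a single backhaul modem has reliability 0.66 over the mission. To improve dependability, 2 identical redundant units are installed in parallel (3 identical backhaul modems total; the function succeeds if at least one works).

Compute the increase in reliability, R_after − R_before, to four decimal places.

0.3007

R_before = 0.66
R_after = 1 − (1 − 0.66)^3 = 0.9607
ΔR = 0.9607 − 0.66 = 0.3007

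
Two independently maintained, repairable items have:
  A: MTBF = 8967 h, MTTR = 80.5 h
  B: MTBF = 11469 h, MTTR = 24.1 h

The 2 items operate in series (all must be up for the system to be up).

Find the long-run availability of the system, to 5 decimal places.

0.98902

A(A) = MTBF/(MTBF+MTTR) = 8967/(8967+80.5) = 0.991103
A(B) = MTBF/(MTBF+MTTR) = 11469/(11469+24.1) = 0.997903
Series availability: 0.991103 × 0.997903 = 0.98902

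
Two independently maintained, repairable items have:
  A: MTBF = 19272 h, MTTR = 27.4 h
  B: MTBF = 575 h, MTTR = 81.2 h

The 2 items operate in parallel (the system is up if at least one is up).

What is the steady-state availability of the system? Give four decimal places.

0.9998

A(A) = MTBF/(MTBF+MTTR) = 19272/(19272+27.4) = 0.998580
A(B) = MTBF/(MTBF+MTTR) = 575/(575+81.2) = 0.876257
Parallel availability: 1 − (1 − 0.998580)(1 − 0.876257) = 0.9998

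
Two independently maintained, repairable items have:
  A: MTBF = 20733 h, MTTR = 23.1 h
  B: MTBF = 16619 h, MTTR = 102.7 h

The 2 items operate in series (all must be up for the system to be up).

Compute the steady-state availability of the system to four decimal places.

A(A) = MTBF/(MTBF+MTTR) = 20733/(20733+23.1) = 0.998887
A(B) = MTBF/(MTBF+MTTR) = 16619/(16619+102.7) = 0.993858
Series availability: 0.998887 × 0.993858 = 0.9928

0.9928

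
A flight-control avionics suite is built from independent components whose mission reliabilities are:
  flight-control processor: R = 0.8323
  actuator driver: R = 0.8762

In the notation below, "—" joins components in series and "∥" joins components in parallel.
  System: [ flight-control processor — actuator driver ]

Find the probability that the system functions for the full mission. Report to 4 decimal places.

Series (flight-control processor and actuator driver): 0.832300 × 0.876200 = 0.7293

0.7293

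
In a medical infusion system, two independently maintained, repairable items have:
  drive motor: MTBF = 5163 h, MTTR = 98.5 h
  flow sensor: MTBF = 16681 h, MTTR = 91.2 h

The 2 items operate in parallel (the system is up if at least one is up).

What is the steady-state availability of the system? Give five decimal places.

A(drive motor) = MTBF/(MTBF+MTTR) = 5163/(5163+98.5) = 0.981279
A(flow sensor) = MTBF/(MTBF+MTTR) = 16681/(16681+91.2) = 0.994562
Parallel availability: 1 − (1 − 0.981279)(1 − 0.994562) = 0.99990

0.99990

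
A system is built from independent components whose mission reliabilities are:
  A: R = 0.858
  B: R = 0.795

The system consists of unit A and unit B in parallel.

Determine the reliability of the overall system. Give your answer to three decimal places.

0.971

Parallel (A and B): 1 − (1 − 0.85800)(1 − 0.79500) = 0.971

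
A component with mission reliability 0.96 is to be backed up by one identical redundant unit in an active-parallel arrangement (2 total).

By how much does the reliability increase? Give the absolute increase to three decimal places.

0.038

R_before = 0.96
R_after = 1 − (1 − 0.96)^2 = 0.998
ΔR = 0.998 − 0.96 = 0.038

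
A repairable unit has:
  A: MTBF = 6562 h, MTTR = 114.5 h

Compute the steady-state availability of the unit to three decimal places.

0.983

A(A) = MTBF/(MTBF+MTTR) = 6562/(6562+114.5) = 0.983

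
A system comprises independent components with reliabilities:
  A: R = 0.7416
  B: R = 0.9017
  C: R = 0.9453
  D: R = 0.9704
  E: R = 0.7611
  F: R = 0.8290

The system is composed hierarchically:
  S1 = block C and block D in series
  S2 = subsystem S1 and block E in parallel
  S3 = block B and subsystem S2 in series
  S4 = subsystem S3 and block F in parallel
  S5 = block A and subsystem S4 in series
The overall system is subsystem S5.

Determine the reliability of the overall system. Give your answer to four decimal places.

Series (C and D): 0.945300 × 0.970400 = 0.917319
Parallel ([0.917319] and E): 1 − (1 − 0.917319)(1 − 0.761100) = 0.980248
Series (B and [0.980248]): 0.901700 × 0.980248 = 0.883890
Parallel ([0.883890] and F): 1 − (1 − 0.883890)(1 − 0.829000) = 0.980145
Series (A and [0.980145]): 0.741600 × 0.980145 = 0.7269

0.7269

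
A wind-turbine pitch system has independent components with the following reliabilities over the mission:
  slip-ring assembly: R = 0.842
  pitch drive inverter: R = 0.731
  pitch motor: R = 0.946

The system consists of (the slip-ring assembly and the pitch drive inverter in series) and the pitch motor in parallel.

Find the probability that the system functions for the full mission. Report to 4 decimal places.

Series (slip-ring assembly and pitch drive inverter): 0.842000 × 0.731000 = 0.615502
Parallel ([0.615502] and pitch motor): 1 − (1 − 0.615502)(1 − 0.946000) = 0.9792

0.9792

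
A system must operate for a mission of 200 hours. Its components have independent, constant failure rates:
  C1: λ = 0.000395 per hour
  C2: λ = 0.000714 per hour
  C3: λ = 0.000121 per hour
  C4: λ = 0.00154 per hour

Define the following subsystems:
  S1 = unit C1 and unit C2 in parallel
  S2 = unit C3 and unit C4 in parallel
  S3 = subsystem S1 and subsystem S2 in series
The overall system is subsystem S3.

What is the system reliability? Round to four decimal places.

R(C1) = exp(−0.000395 × 200) = 0.924040
R(C2) = exp(−0.000714 × 200) = 0.866927
R(C3) = exp(−0.000121 × 200) = 0.976090
R(C4) = exp(−0.00154 × 200) = 0.734915
Parallel (C1 and C2): 1 − (1 − 0.924040)(1 − 0.866927) = 0.989892
Parallel (C3 and C4): 1 − (1 − 0.976090)(1 − 0.734915) = 0.993662
Series ([0.989892] and [0.993662]): 0.989892 × 0.993662 = 0.9836

0.9836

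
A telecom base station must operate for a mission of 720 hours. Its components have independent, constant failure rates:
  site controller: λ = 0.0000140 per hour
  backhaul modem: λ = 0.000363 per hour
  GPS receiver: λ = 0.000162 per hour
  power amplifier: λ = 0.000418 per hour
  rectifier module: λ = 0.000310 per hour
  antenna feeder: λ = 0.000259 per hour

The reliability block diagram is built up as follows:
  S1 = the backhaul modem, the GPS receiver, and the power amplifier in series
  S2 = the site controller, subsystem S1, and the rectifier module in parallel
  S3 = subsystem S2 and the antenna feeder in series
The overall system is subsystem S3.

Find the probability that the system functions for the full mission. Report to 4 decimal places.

0.8291

R(site controller) = exp(−0.0000140 × 720) = 0.989971
R(backhaul modem) = exp(−0.000363 × 720) = 0.770004
R(GPS receiver) = exp(−0.000162 × 720) = 0.889906
R(power amplifier) = exp(−0.000418 × 720) = 0.740107
R(rectifier module) = exp(−0.000310 × 720) = 0.799955
R(antenna feeder) = exp(−0.000259 × 720) = 0.829875
Series (backhaul modem, GPS receiver, and power amplifier): 0.770004 × 0.889906 × 0.740107 = 0.507144
Parallel (site controller, [0.507144], and rectifier module): 1 − (1 − 0.989971)(1 − 0.507144)(1 − 0.799955) = 0.999011
Series ([0.999011] and antenna feeder): 0.999011 × 0.829875 = 0.8291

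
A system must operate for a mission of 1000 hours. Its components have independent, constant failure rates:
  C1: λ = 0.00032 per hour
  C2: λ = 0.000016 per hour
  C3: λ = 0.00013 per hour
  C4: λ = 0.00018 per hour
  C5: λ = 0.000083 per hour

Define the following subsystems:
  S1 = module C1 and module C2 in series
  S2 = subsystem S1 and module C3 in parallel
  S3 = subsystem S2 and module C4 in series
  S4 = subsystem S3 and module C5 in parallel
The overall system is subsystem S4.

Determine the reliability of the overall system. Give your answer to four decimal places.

R(C1) = exp(−0.00032 × 1000) = 0.726149
R(C2) = exp(−0.000016 × 1000) = 0.984127
R(C3) = exp(−0.00013 × 1000) = 0.878095
R(C4) = exp(−0.00018 × 1000) = 0.835270
R(C5) = exp(−0.000083 × 1000) = 0.920351
Series (C1 and C2): 0.726149 × 0.984127 = 0.714623
Parallel ([0.714623] and C3): 1 − (1 − 0.714623)(1 − 0.878095) = 0.965211
Series ([0.965211] and C4): 0.965211 × 0.835270 = 0.806212
Parallel ([0.806212] and C5): 1 − (1 − 0.806212)(1 − 0.920351) = 0.9846

0.9846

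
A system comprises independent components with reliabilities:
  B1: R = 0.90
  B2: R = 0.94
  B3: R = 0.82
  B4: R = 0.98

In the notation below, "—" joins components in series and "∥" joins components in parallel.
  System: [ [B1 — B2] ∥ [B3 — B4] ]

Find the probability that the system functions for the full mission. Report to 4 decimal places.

Series (B1 and B2): 0.900000 × 0.940000 = 0.846000
Series (B3 and B4): 0.820000 × 0.980000 = 0.803600
Parallel ([0.846000] and [0.803600]): 1 − (1 − 0.846000)(1 − 0.803600) = 0.9698

0.9698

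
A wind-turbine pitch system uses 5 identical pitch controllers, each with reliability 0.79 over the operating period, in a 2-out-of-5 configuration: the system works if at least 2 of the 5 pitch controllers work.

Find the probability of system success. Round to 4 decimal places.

0.9919

R = Σ_{i=2}^{5} C(5,i) p^i (1−p)^{5−i} with p = 0.79
C(5,2)·0.79^2·0.21^3 = 0.057798
C(5,3)·0.79^3·0.21^2 = 0.217430
C(5,4)·0.79^4·0.21^1 = 0.408976
C(5,5)·0.79^5·0.21^0 = 0.307706
Sum = 0.9919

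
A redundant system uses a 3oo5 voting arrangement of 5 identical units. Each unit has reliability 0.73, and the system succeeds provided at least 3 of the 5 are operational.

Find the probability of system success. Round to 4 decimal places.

0.8743

R = Σ_{i=3}^{5} C(5,i) p^i (1−p)^{5−i} with p = 0.73
C(5,3)·0.73^3·0.27^2 = 0.283593
C(5,4)·0.73^4·0.27^1 = 0.383376
C(5,5)·0.73^5·0.27^0 = 0.207307
Sum = 0.8743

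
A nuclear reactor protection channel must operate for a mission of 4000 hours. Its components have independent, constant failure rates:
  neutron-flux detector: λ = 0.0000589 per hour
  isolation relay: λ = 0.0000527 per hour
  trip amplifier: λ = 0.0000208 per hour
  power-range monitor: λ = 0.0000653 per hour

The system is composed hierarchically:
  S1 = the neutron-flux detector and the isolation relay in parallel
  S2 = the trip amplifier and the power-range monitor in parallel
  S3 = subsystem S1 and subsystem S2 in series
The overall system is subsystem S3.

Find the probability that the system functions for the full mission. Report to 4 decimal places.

R(neutron-flux detector) = exp(−0.0000589 × 4000) = 0.790097
R(isolation relay) = exp(−0.0000527 × 4000) = 0.809936
R(trip amplifier) = exp(−0.0000208 × 4000) = 0.920167
R(power-range monitor) = exp(−0.0000653 × 4000) = 0.770127
Parallel (neutron-flux detector and isolation relay): 1 − (1 − 0.790097)(1 − 0.809936) = 0.960105
Parallel (trip amplifier and power-range monitor): 1 − (1 − 0.920167)(1 − 0.770127) = 0.981649
Series ([0.960105] and [0.981649]): 0.960105 × 0.981649 = 0.9425

0.9425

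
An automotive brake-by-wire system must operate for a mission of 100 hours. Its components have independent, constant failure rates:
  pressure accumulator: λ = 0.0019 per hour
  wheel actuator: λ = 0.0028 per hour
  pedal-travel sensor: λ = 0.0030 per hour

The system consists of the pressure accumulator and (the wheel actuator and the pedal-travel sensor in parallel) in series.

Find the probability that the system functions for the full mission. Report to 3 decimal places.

R(pressure accumulator) = exp(−0.0019 × 100) = 0.82696
R(wheel actuator) = exp(−0.0028 × 100) = 0.75578
R(pedal-travel sensor) = exp(−0.0030 × 100) = 0.74082
Parallel (wheel actuator and pedal-travel sensor): 1 − (1 − 0.75578)(1 − 0.74082) = 0.93670
Series (pressure accumulator and [0.93670]): 0.82696 × 0.93670 = 0.775

0.775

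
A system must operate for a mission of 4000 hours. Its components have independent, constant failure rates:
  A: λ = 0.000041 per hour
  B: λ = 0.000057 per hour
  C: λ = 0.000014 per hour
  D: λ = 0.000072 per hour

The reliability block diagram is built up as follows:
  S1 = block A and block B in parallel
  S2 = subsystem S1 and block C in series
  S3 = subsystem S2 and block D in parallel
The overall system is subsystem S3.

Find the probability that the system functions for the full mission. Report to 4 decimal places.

0.9791

R(A) = exp(−0.000041 × 4000) = 0.848742
R(B) = exp(−0.000057 × 4000) = 0.796124
R(C) = exp(−0.000014 × 4000) = 0.945539
R(D) = exp(−0.000072 × 4000) = 0.749762
Parallel (A and B): 1 − (1 − 0.848742)(1 − 0.796124) = 0.969162
Series ([0.969162] and C): 0.969162 × 0.945539 = 0.916380
Parallel ([0.916380] and D): 1 − (1 − 0.916380)(1 − 0.749762) = 0.9791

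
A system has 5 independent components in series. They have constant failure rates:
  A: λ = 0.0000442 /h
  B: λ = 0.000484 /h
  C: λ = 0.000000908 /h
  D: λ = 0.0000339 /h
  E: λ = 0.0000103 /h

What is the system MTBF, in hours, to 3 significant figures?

1740

Series of exponential components: λ_sys = Σ λ_i
λ_sys = 0.0000442 + 0.000484 + 0.000000908 + 0.0000339 + 0.0000103 = 5.7331e-04 /h
MTBF = 1 / λ_sys = 1740 h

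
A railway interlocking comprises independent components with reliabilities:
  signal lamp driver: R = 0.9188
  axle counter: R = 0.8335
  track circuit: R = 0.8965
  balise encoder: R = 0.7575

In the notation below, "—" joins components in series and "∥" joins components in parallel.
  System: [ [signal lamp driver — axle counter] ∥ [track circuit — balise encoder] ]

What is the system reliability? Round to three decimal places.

0.925

Series (signal lamp driver and axle counter): 0.91880 × 0.83350 = 0.76582
Series (track circuit and balise encoder): 0.89650 × 0.75750 = 0.67910
Parallel ([0.76582] and [0.67910]): 1 − (1 − 0.76582)(1 − 0.67910) = 0.925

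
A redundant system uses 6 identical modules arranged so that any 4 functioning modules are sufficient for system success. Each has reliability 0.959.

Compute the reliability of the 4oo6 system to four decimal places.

0.9987

R = Σ_{i=4}^{6} C(6,i) p^i (1−p)^{6−i} with p = 0.959
C(6,4)·0.959^4·0.041^2 = 0.021327
C(6,5)·0.959^5·0.041^1 = 0.199539
C(6,6)·0.959^6·0.041^0 = 0.777878
Sum = 0.9987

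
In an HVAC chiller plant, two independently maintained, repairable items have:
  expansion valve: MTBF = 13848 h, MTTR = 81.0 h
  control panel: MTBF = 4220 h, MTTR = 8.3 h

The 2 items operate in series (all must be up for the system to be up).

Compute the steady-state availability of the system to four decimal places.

A(expansion valve) = MTBF/(MTBF+MTTR) = 13848/(13848+81.0) = 0.994185
A(control panel) = MTBF/(MTBF+MTTR) = 4220/(4220+8.3) = 0.998037
Series availability: 0.994185 × 0.998037 = 0.9922

0.9922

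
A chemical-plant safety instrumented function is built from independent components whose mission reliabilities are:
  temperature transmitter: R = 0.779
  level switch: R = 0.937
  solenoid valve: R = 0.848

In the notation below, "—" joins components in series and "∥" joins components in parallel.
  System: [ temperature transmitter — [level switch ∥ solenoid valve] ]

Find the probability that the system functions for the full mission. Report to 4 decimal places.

Parallel (level switch and solenoid valve): 1 − (1 − 0.937000)(1 − 0.848000) = 0.990424
Series (temperature transmitter and [0.990424]): 0.779000 × 0.990424 = 0.7715

0.7715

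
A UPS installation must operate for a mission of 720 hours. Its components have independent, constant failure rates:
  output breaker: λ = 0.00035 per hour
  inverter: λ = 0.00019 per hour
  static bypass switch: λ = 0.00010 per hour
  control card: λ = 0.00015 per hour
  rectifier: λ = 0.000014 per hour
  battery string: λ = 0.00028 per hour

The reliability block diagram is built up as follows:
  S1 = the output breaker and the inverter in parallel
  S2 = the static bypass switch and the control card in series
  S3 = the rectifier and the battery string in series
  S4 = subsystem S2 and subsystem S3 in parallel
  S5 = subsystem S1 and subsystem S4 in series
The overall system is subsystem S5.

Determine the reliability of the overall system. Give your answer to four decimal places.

R(output breaker) = exp(−0.00035 × 720) = 0.777245
R(inverter) = exp(−0.00019 × 720) = 0.872145
R(static bypass switch) = exp(−0.00010 × 720) = 0.930531
R(control card) = exp(−0.00015 × 720) = 0.897628
R(rectifier) = exp(−0.000014 × 720) = 0.989971
R(battery string) = exp(−0.00028 × 720) = 0.817422
Parallel (output breaker and inverter): 1 − (1 − 0.777245)(1 − 0.872145) = 0.971520
Series (static bypass switch and control card): 0.930531 × 0.897628 = 0.835271
Series (rectifier and battery string): 0.989971 × 0.817422 = 0.809224
Parallel ([0.835271] and [0.809224]): 1 − (1 − 0.835271)(1 − 0.809224) = 0.968574
Series ([0.971520] and [0.968574]): 0.971520 × 0.968574 = 0.9410

0.9410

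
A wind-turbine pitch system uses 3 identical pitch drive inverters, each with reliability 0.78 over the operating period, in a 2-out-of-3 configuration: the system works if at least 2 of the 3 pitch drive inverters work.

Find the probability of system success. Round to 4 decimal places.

0.8761

R = Σ_{i=2}^{3} C(3,i) p^i (1−p)^{3−i} with p = 0.78
C(3,2)·0.78^2·0.22^1 = 0.401544
C(3,3)·0.78^3·0.22^0 = 0.474552
Sum = 0.8761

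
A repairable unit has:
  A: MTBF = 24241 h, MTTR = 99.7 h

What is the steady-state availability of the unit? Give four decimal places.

A(A) = MTBF/(MTBF+MTTR) = 24241/(24241+99.7) = 0.9959

0.9959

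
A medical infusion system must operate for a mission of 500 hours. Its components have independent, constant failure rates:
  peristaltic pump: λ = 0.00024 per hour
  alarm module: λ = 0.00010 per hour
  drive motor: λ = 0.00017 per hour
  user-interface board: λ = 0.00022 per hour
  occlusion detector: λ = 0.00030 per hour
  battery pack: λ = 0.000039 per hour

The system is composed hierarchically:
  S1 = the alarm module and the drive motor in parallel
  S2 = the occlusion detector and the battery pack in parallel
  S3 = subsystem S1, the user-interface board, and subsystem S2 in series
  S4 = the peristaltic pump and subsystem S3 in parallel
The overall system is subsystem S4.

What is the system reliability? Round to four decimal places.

R(peristaltic pump) = exp(−0.00024 × 500) = 0.886920
R(alarm module) = exp(−0.00010 × 500) = 0.951229
R(drive motor) = exp(−0.00017 × 500) = 0.918512
R(user-interface board) = exp(−0.00022 × 500) = 0.895834
R(occlusion detector) = exp(−0.00030 × 500) = 0.860708
R(battery pack) = exp(−0.000039 × 500) = 0.980689
Parallel (alarm module and drive motor): 1 − (1 − 0.951229)(1 − 0.918512) = 0.996026
Parallel (occlusion detector and battery pack): 1 − (1 − 0.860708)(1 − 0.980689) = 0.997310
Series ([0.996026], user-interface board, and [0.997310]): 0.996026 × 0.895834 × 0.997310 = 0.889874
Parallel (peristaltic pump and [0.889874]): 1 − (1 − 0.886920)(1 − 0.889874) = 0.9875

0.9875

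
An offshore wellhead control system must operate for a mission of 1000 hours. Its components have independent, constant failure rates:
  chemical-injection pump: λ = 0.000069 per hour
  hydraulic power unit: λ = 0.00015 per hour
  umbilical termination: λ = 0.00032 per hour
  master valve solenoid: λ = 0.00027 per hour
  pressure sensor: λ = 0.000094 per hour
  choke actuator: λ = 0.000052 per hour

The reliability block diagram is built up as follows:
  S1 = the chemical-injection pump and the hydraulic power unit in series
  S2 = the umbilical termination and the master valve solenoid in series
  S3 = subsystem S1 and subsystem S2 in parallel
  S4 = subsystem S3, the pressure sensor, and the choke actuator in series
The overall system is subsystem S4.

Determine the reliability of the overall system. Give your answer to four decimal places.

0.7884

R(chemical-injection pump) = exp(−0.000069 × 1000) = 0.933327
R(hydraulic power unit) = exp(−0.00015 × 1000) = 0.860708
R(umbilical termination) = exp(−0.00032 × 1000) = 0.726149
R(master valve solenoid) = exp(−0.00027 × 1000) = 0.763379
R(pressure sensor) = exp(−0.000094 × 1000) = 0.910283
R(choke actuator) = exp(−0.000052 × 1000) = 0.949329
Series (chemical-injection pump and hydraulic power unit): 0.933327 × 0.860708 = 0.803322
Series (umbilical termination and master valve solenoid): 0.726149 × 0.763379 = 0.554327
Parallel ([0.803322] and [0.554327]): 1 − (1 − 0.803322)(1 − 0.554327) = 0.912346
Series ([0.912346], pressure sensor, and choke actuator): 0.912346 × 0.910283 × 0.949329 = 0.7884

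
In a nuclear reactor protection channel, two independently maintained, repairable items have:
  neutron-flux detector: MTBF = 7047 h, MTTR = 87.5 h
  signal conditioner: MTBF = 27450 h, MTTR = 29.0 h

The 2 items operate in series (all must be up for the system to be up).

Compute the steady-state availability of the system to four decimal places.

A(neutron-flux detector) = MTBF/(MTBF+MTTR) = 7047/(7047+87.5) = 0.987736
A(signal conditioner) = MTBF/(MTBF+MTTR) = 27450/(27450+29.0) = 0.998945
Series availability: 0.987736 × 0.998945 = 0.9867

0.9867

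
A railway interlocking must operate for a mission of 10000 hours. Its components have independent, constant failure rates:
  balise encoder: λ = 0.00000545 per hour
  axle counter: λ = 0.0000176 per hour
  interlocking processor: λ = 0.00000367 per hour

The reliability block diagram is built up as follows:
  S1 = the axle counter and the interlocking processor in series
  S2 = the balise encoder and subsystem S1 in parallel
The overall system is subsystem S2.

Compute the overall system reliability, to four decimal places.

0.9898

R(balise encoder) = exp(−0.00000545 × 10000) = 0.946959
R(axle counter) = exp(−0.0000176 × 10000) = 0.838618
R(interlocking processor) = exp(−0.00000367 × 10000) = 0.963965
Series (axle counter and interlocking processor): 0.838618 × 0.963965 = 0.808398
Parallel (balise encoder and [0.808398]): 1 − (1 − 0.946959)(1 − 0.808398) = 0.9898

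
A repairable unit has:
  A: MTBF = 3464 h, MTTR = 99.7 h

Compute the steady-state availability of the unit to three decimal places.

0.972

A(A) = MTBF/(MTBF+MTTR) = 3464/(3464+99.7) = 0.972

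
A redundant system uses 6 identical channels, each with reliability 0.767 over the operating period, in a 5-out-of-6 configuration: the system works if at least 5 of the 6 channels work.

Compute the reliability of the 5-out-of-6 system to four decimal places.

0.5747

R = Σ_{i=5}^{6} C(6,i) p^i (1−p)^{6−i} with p = 0.767
C(6,5)·0.767^5·0.233^1 = 0.371094
C(6,6)·0.767^6·0.233^0 = 0.203597
Sum = 0.5747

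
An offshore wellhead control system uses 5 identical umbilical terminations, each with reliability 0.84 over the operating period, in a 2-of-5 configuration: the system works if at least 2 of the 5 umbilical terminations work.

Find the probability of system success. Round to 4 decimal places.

0.9971

R = Σ_{i=2}^{5} C(5,i) p^i (1−p)^{5−i} with p = 0.84
C(5,2)·0.84^2·0.16^3 = 0.028901
C(5,3)·0.84^3·0.16^2 = 0.151732
C(5,4)·0.84^4·0.16^1 = 0.398297
C(5,5)·0.84^5·0.16^0 = 0.418212
Sum = 0.9971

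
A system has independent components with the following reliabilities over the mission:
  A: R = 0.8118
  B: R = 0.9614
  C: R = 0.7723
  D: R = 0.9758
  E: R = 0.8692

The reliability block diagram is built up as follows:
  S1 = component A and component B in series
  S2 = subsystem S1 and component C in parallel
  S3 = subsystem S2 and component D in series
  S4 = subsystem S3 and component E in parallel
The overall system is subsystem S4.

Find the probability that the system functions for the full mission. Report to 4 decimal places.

Series (A and B): 0.811800 × 0.961400 = 0.780465
Parallel ([0.780465] and C): 1 − (1 − 0.780465)(1 − 0.772300) = 0.950012
Series ([0.950012] and D): 0.950012 × 0.975800 = 0.927022
Parallel ([0.927022] and E): 1 − (1 − 0.927022)(1 − 0.869200) = 0.9905

0.9905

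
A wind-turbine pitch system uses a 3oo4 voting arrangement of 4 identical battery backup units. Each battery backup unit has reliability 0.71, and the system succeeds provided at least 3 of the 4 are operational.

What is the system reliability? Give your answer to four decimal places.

0.6693

R = Σ_{i=3}^{4} C(4,i) p^i (1−p)^{4−i} with p = 0.71
C(4,3)·0.71^3·0.29^1 = 0.415177
C(4,4)·0.71^4·0.29^0 = 0.254117
Sum = 0.6693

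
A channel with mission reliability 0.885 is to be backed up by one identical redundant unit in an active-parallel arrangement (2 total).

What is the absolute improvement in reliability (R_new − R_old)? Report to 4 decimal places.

R_before = 0.885
R_after = 1 − (1 − 0.885)^2 = 0.9868
ΔR = 0.9868 − 0.885 = 0.1018

0.1018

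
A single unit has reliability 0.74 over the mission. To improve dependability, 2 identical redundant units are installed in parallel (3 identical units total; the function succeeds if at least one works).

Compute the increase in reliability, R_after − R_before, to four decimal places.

R_before = 0.74
R_after = 1 − (1 − 0.74)^3 = 0.9824
ΔR = 0.9824 − 0.74 = 0.2424

0.2424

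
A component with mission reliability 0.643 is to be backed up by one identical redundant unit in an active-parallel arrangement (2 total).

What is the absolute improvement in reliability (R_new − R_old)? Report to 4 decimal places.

R_before = 0.643
R_after = 1 − (1 − 0.643)^2 = 0.8726
ΔR = 0.8726 − 0.643 = 0.2296

0.2296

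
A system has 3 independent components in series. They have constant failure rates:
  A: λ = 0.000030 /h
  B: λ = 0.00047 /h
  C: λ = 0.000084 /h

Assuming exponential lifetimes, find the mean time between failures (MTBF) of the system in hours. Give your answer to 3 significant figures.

1710

Series of exponential components: λ_sys = Σ λ_i
λ_sys = 0.000030 + 0.00047 + 0.000084 = 5.8400e-04 /h
MTBF = 1 / λ_sys = 1710 h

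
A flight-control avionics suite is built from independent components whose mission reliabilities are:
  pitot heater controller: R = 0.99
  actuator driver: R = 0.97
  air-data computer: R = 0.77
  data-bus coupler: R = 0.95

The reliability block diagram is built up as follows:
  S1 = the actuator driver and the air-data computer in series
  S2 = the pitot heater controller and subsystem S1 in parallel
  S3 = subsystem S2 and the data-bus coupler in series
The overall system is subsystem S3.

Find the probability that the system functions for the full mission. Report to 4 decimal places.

0.9476

Series (actuator driver and air-data computer): 0.970000 × 0.770000 = 0.746900
Parallel (pitot heater controller and [0.746900]): 1 − (1 − 0.990000)(1 − 0.746900) = 0.997469
Series ([0.997469] and data-bus coupler): 0.997469 × 0.950000 = 0.9476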